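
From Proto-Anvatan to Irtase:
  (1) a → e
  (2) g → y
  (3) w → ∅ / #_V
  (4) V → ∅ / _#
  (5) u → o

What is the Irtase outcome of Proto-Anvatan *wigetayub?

iyeteyob

Irtase: *wigetayub > wigeteyub > wiyeteyub > iyeteyub > iyeteyob  (by vowel merger, unconditioned shift, glide loss, vowel merger)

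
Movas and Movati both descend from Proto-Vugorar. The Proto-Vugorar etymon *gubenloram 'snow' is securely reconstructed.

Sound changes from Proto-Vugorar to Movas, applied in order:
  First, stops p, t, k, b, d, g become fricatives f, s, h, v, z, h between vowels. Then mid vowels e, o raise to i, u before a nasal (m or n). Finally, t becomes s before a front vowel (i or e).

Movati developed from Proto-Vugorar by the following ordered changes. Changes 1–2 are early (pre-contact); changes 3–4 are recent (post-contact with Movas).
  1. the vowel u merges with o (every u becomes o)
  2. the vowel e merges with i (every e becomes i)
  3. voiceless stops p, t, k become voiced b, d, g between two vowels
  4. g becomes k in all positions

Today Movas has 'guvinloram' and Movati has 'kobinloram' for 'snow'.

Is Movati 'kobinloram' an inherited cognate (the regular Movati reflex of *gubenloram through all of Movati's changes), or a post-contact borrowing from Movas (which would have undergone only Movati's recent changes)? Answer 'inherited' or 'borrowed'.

inherited

If inherited, *gubenloram would pass through all of Movati's changes:
Movati: *gubenloram
  gubenloram → gobenloram   [vowel merger]
  gobenloram → gobinloram   [vowel merger]
  gobinloram (rule 3 does not apply)
  gobinloram → kobinloram   [unconditioned shift]
  giving Movati kobinloram.
If borrowed from Movas 'guvinloram' after the early changes, it would undergo only the recent ones:
  rule 3 (intervocalic voicing): no change (guvinloram)
  rule 4 (unconditioned shift): guvinloram → kuvinloram
  ⇒ as a loan: kuvinloram
Movati 'kobinloram' matches the inherited outcome exactly, so it is an inherited cognate, not a loan.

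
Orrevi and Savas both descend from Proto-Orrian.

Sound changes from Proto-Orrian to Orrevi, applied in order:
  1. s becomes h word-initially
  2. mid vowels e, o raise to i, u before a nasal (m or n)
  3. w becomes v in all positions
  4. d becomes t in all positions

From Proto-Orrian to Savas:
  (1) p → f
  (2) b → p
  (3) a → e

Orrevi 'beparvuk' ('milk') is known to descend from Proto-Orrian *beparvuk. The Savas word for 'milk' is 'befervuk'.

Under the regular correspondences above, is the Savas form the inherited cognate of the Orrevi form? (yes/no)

Derive the expected Savas reflex of *beparvuk:
Savas: *beparvuk > befarvuk > pefarvuk > pefervuk  (by unconditioned shift, unconditioned shift, vowel merger)
The regular Savas reflex would be 'pefervuk', but the attested form is 'befervuk'. The correspondence is irregular, so they are not cognates (the Savas form has a different source).

no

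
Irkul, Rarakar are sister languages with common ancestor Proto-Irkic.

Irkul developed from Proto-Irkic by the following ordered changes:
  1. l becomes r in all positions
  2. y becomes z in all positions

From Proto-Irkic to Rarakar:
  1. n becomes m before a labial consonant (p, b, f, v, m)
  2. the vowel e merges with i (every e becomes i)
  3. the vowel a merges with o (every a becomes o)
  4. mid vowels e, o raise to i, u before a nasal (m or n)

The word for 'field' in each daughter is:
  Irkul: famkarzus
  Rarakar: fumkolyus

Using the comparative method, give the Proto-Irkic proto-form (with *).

Position 2: Irkul has a, Rarakar has u. Irkul preserves a here (none of its changes turn any other segment into a), so the proto-segment is *a.
Position 7: Irkul has z, Rarakar has y. Rarakar preserves y here (none of its changes turn any other segment into y), so the proto-segment is *y.
This points to *famkalyus. Verify forward in each daughter:
Irkul: *famkalyus
  famkalyus → famkaryus   [unconditioned shift]
  famkaryus → famkarzus   [unconditioned shift]
  giving Irkul famkarzus.
Rarakar: *famkalyus
  famkalyus (rule 1 does not apply)
  famkalyus (rule 2 does not apply)
  famkalyus → fomkolyus   [vowel merger]
  fomkolyus → fumkolyus   [pre-nasal raising]
  giving Rarakar fumkolyus.
No other proto-form is consistent with every reflex, so the reconstruction is *famkalyus.

*famkalyus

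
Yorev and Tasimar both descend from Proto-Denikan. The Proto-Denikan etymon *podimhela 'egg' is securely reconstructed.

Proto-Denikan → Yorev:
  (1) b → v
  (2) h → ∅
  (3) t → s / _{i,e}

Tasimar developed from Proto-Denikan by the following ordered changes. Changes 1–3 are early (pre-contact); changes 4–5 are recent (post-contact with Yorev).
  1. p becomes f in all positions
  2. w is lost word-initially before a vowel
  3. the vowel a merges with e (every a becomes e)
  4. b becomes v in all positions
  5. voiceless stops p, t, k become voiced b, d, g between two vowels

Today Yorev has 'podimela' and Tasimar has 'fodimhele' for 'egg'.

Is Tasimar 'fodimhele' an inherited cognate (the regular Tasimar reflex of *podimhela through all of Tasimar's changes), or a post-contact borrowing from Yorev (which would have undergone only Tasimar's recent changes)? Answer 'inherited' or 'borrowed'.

If inherited, *podimhela would pass through all of Tasimar's changes:
Tasimar: start from *podimhela.
  rule 1 (unconditioned shift): podimhela → fodimhela
  rule 2: no change — fodimhela
  rule 3 (vowel merger): fodimhela → fodimhele
  rule 4: no change — fodimhele
  rule 5: no change — fodimhele
  ⇒ Tasimar fodimhele
If borrowed from Yorev 'podimela' after the early changes, it would undergo only the recent ones:
  rule 4 (unconditioned shift): no change (podimela)
  rule 5 (intervocalic voicing): no change (podimela)
  ⇒ as a loan: podimela
Tasimar 'fodimhele' matches the inherited outcome exactly, so it is an inherited cognate, not a loan.

inherited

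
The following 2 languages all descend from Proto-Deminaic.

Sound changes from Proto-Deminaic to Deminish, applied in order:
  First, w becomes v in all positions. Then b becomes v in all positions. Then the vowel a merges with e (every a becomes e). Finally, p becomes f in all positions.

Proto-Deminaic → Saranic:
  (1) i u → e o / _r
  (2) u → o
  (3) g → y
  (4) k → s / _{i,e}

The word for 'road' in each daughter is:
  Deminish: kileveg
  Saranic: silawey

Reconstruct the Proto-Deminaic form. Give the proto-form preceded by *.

Position 7: Deminish has g, Saranic has y. Deminish preserves g here (none of its changes turn any other segment into g), so the proto-segment is *g.
Position 4: Deminish has e, Saranic has a. Saranic preserves a here (none of its changes turn any other segment into a), so the proto-segment is *a.
This points to *kilaweg. Verify forward in each daughter:
Deminish: *kilaweg
  kilaweg → kilaveg   [unconditioned shift]
  kilaveg (rule 2 does not apply)
  kilaveg → kileveg   [vowel merger]
  kileveg (rule 4 does not apply)
  giving Deminish kileveg.
Saranic: *kilaweg > kilawey > silawey  (by unconditioned shift, palatalisation)
Only *kilaweg yields all of Deminish kileveg, Saranic silawey.

*kilaweg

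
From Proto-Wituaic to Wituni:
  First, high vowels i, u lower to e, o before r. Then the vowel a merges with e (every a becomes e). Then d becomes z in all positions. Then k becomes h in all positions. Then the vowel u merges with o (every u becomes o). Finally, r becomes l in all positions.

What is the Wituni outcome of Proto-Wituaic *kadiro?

Wituni: *kadiro
  kadiro → kadero   [pre-rhotic lowering]
  kadero → kedero   [vowel merger]
  kedero → kezero   [unconditioned shift]
  kezero → hezero   [unconditioned shift]
  hezero (rule 5 does not apply)
  hezero → hezelo   [unconditioned shift]
  giving Wituni hezelo.

hezelo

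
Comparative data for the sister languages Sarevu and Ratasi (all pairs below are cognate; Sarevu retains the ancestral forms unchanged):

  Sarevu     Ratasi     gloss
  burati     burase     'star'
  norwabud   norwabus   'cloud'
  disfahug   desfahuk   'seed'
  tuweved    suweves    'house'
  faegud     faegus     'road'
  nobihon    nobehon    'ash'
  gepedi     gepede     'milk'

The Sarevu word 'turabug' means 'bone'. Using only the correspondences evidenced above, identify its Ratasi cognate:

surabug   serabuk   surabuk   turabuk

surabuk

tuweved ~ suweves — Sarevu t corresponds to Ratasi s word-initially before a back vowel.
disfahug ~ desfahuk — Sarevu g corresponds to Ratasi k word-finally.
Applying these to Sarevu 'turabug':
  turabug → surabug   (t→s word-initially before a back vowel)
  surabug → surabuk   (g→k word-finally)
So the Ratasi cognate is 'surabuk'.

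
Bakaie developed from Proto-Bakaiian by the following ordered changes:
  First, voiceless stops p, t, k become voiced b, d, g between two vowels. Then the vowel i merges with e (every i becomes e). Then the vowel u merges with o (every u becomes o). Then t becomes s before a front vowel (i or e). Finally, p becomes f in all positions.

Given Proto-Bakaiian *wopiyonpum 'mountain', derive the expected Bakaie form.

wobeyonfom

Bakaie: *wopiyonpum > wobiyonpum > wobeyonpum > wobeyonpom > wobeyonfom  (by intervocalic voicing, vowel merger, vowel merger, unconditioned shift)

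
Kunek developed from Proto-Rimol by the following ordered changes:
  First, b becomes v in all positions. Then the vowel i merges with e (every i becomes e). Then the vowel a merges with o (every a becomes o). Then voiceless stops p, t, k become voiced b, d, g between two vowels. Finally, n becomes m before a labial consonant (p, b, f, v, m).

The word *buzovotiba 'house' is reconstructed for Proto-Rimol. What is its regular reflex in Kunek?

vuzovodevo

Kunek: start from *buzovotiba.
  rule 1 (unconditioned shift): buzovotiba → vuzovotiva
  rule 2 (vowel merger): vuzovotiva → vuzovoteva
  rule 3 (vowel merger): vuzovoteva → vuzovotevo
  rule 4 (intervocalic voicing): vuzovotevo → vuzovodevo
  rule 5: no change — vuzovodevo
  ⇒ Kunek vuzovodevo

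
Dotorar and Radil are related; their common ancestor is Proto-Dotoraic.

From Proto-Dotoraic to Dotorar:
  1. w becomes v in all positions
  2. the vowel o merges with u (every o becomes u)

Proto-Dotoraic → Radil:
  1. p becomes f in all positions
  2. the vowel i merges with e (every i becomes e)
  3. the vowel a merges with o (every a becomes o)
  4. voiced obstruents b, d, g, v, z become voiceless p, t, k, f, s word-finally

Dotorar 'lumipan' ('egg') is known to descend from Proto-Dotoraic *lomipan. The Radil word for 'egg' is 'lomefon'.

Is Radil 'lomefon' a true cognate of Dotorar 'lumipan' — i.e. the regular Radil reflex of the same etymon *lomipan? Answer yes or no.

yes

Derive the expected Radil reflex of *lomipan:
Radil: *lomipan
  lomipan → lomifan   [unconditioned shift]
  lomifan → lomefan   [vowel merger]
  lomefan → lomefon   [vowel merger]
  lomefon (rule 4 does not apply)
  giving Radil lomefon.
Radil 'lomefon' matches the regular reflex exactly, so the pair is cognate.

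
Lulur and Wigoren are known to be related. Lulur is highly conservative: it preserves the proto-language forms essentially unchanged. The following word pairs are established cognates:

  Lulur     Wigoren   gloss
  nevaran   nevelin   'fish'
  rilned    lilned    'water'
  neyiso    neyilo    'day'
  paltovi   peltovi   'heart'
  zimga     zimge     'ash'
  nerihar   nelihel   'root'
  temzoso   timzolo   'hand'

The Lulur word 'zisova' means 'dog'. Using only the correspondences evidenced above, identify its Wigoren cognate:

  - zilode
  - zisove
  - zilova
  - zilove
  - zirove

zilove

neyiso ~ neyilo, temzoso ~ timzolo — Lulur s corresponds to Wigoren l between vowels (before a back vowel).
zimga ~ zimge — Lulur a corresponds to Wigoren e word-finally.
Applying these to Lulur 'zisova':
  zisova → zilova   (s→l between vowels (before a back vowel))
  zilova → zilove   (a→e word-finally)
So the Wigoren cognate is 'zilove'.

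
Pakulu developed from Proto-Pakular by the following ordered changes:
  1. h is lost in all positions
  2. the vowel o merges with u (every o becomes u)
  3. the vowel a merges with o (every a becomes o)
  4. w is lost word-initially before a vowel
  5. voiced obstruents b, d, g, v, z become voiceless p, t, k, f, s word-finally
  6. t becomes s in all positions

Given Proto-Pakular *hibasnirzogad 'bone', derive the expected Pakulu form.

Pakulu: start from *hibasnirzogad.
  rule 1 (h-loss): hibasnirzogad → ibasnirzogad
  rule 2 (vowel merger): ibasnirzogad → ibasnirzugad
  rule 3 (vowel merger): ibasnirzugad → ibosnirzugod
  rule 4: no change — ibosnirzugod
  rule 5 (final devoicing): ibosnirzugod → ibosnirzugot
  rule 6 (unconditioned shift): ibosnirzugot → ibosnirzugos
  ⇒ Pakulu ibosnirzugos

ibosnirzugos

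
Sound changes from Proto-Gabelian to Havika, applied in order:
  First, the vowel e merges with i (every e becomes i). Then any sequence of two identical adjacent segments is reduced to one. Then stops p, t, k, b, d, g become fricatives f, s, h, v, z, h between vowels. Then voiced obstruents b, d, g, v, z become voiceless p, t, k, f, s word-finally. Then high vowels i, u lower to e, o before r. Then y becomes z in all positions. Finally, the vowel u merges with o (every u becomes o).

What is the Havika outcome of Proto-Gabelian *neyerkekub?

nizerkihop

Havika: *neyerkekub
  neyerkekub → niyirkikub   [vowel merger]
  niyirkikub (rule 2 does not apply)
  niyirkikub → niyirkihub   [intervocalic lenition]
  niyirkihub → niyirkihup   [final devoicing]
  niyirkihup → niyerkihup   [pre-rhotic lowering]
  niyerkihup → nizerkihup   [unconditioned shift]
  nizerkihup → nizerkihop   [vowel merger]
  giving Havika nizerkihop.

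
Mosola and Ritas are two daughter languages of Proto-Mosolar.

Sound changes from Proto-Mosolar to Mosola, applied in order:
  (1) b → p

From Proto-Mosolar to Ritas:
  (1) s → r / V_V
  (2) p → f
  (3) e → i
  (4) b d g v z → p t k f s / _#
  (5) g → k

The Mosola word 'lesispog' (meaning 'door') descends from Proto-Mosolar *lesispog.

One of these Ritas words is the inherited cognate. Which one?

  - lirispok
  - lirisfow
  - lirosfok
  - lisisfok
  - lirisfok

Ritas: *lesispog > lerispog > lerisfog > lirisfog > lirisfok  (by rhotacism, unconditioned shift, vowel merger, final devoicing)
The other candidates each miss or misapply at least one Ritas change.

lirisfok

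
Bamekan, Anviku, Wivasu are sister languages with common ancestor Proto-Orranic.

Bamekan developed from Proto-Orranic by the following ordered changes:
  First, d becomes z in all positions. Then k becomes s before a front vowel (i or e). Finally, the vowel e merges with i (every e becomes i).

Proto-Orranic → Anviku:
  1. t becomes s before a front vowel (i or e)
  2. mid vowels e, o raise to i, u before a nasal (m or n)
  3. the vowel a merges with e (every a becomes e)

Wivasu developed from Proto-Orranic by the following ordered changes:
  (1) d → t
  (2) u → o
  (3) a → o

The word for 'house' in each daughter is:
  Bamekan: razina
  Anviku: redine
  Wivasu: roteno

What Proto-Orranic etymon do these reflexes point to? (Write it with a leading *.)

*radena

Position 4: Bamekan has i, Anviku has i, Wivasu has e. Wivasu preserves e here (none of its changes turn any other segment into e), so the proto-segment is *e.
Position 6: Bamekan has a, Anviku has e, Wivasu has o. Bamekan preserves a here (none of its changes turn any other segment into a), so the proto-segment is *a.
Position 3: Bamekan has z, Anviku has d, Wivasu has t. Anviku preserves d here (none of its changes turn any other segment into d), so the proto-segment is *d.
Continuing position by position gives *radena; check it forward:
Bamekan: start from *radena.
  rule 1 (unconditioned shift): radena → razena
  rule 2: no change — razena
  rule 3 (vowel merger): razena → razina
  ⇒ Bamekan razina
Anviku: *radena
  radena (rule 1 does not apply)
  radena → radina   [pre-nasal raising]
  radina → redine   [vowel merger]
  giving Anviku redine.
Wivasu: start from *radena.
  rule 1 (unconditioned shift): radena → ratena
  rule 2: no change — ratena
  rule 3 (vowel merger): ratena → roteno
  ⇒ Wivasu roteno
No other proto-form is consistent with every reflex, so the reconstruction is *radena.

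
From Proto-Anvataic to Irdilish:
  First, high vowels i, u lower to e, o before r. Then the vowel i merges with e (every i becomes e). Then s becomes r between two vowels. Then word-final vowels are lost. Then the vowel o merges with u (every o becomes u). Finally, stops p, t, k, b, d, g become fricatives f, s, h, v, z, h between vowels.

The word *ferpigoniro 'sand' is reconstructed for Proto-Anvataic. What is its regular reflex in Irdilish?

Irdilish: *ferpigoniro > ferpigonero > ferpegonero > ferpegoner > ferpeguner > ferpehuner  (by pre-rhotic lowering, vowel merger, apocope, vowel merger, intervocalic lenition)

ferpehuner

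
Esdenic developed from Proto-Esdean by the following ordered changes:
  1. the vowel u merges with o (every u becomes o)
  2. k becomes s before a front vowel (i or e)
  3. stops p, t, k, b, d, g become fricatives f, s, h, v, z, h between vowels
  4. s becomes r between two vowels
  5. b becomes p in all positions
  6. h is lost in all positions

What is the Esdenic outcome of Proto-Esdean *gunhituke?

Esdenic: *gunhituke > gonhitoke > gonhitose > gonhisose > gonhirore > gonirore  (by vowel merger, palatalisation, intervocalic lenition, rhotacism, h-loss)

gonirore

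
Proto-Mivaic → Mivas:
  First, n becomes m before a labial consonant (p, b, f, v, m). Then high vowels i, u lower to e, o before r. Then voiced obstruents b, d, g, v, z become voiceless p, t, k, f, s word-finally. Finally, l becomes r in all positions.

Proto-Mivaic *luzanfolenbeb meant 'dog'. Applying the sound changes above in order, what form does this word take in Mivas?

ruzamforembep

Mivas: start from *luzanfolenbeb.
  rule 1 (nasal place assimilation): luzanfolenbeb → luzamfolembeb
  rule 2: no change — luzamfolembeb
  rule 3 (final devoicing): luzamfolembeb → luzamfolembep
  rule 4 (unconditioned shift): luzamfolembep → ruzamforembep
  ⇒ Mivas ruzamforembep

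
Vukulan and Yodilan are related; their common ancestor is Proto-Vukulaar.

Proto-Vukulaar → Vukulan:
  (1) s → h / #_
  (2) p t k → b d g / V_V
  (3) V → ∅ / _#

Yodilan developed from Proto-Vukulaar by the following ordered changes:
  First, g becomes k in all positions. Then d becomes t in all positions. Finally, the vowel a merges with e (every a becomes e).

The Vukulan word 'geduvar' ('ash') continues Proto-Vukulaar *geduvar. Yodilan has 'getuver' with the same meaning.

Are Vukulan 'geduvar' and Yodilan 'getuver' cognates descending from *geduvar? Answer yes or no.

no

Derive the expected Yodilan reflex of *geduvar:
Yodilan: *geduvar > keduvar > ketuvar > ketuver  (by unconditioned shift, unconditioned shift, vowel merger)
The regular Yodilan reflex would be 'ketuver', but the attested form is 'getuver'. The correspondence is irregular, so they are not cognates (the Yodilan form has a different source).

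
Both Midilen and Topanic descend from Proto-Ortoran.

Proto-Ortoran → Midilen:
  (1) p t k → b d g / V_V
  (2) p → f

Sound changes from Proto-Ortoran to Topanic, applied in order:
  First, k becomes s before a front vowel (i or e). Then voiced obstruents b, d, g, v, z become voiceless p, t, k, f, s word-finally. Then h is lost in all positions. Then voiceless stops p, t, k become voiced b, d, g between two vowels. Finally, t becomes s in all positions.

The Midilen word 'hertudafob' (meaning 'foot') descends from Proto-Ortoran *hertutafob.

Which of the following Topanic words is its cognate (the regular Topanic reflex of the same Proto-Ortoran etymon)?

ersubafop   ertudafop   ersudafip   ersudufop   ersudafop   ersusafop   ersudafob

Topanic: *hertutafob
  hertutafob (rule 1 does not apply)
  hertutafob → hertutafop   [final devoicing]
  hertutafop → ertutafop   [h-loss]
  ertutafop → ertudafop   [intervocalic voicing]
  ertudafop → ersudafop   [unconditioned shift]
  giving Topanic ersudafop.
Only 'ersudafop' matches the regular Topanic development of *hertutafob.

ersudafop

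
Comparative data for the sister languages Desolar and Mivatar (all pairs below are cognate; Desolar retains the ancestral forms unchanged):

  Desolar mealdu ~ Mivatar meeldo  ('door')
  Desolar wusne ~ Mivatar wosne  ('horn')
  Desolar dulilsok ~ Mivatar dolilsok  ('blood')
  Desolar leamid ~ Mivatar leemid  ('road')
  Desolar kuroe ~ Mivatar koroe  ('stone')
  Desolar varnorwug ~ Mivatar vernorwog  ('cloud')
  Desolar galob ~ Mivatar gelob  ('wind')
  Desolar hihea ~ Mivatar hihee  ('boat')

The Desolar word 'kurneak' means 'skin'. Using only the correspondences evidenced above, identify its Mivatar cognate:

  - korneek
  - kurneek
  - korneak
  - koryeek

kuroe ~ koroe — Desolar u corresponds to Mivatar o after a consonant, before r.
mealdu ~ meeldo — Desolar a corresponds to Mivatar e after a vowel, before a consonant other than r, m, n, p, b, f, v.
Applying these to Desolar 'kurneak':
  kurneak → korneak   (u→o after a consonant, before r)
  korneak → korneek   (a→e after a vowel, before a consonant other than r, m, n, p, b, f, v)
So the Mivatar cognate is 'korneek'.

korneek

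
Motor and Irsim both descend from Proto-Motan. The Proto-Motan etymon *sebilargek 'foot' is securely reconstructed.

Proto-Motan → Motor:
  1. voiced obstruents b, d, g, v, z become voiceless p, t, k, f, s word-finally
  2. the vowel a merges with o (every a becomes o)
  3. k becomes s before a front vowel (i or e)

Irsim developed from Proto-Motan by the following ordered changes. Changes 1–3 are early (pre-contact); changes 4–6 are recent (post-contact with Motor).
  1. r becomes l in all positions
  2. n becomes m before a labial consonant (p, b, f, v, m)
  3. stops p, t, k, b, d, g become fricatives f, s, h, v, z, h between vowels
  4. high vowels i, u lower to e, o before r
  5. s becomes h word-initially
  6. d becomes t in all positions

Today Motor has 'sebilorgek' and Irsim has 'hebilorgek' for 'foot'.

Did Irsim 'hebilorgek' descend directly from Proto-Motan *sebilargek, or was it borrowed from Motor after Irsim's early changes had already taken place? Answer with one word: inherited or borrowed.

If inherited, *sebilargek would pass through all of Irsim's changes:
Irsim: start from *sebilargek.
  rule 1 (unconditioned shift): sebilargek → sebilalgek
  rule 2: no change — sebilalgek
  rule 3 (intervocalic lenition): sebilalgek → sevilalgek
  rule 4: no change — sevilalgek
  rule 5 (debuccalisation): sevilalgek → hevilalgek
  rule 6: no change — hevilalgek
  ⇒ Irsim hevilalgek
If borrowed from Motor 'sebilorgek' after the early changes, it would undergo only the recent ones:
  rule 4 (pre-rhotic lowering): no change (sebilorgek)
  rule 5 (debuccalisation): sebilorgek → hebilorgek
  rule 6 (unconditioned shift): no change (hebilorgek)
  ⇒ as a loan: hebilorgek
Irsim 'hebilorgek' matches the loan outcome 'hebilorgek', not the inherited 'hevilalgek' — it skipped the early Irsim changes, so it was borrowed from Motor.

borrowed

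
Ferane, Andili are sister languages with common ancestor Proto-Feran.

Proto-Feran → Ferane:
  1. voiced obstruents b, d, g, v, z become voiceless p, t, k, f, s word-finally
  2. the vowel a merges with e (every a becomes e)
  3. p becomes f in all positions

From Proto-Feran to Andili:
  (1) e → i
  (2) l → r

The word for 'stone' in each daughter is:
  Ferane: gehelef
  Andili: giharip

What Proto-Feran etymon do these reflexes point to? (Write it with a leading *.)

Position 5: Ferane has l, Andili has r. Ferane preserves l here (none of its changes turn any other segment into l), so the proto-segment is *l.
Position 2: Ferane has e, Andili has i. Taking the neighbouring segments as reconstructed: Ferane e could go back to *a or *e; Andili i could go back to *e or *i — the one source consistent with every daughter is *e.
Position 6: Ferane has e, Andili has i. Taking the neighbouring segments as reconstructed: Ferane e could go back to *a or *e; Andili i could go back to *e or *i — the one source consistent with every daughter is *e.
This points to *gehalep. Verify forward in each daughter:
Ferane: start from *gehalep.
  rule 1: no change — gehalep
  rule 2 (vowel merger): gehalep → gehelep
  rule 3 (unconditioned shift): gehelep → gehelef
  ⇒ Ferane gehelef
Andili: start from *gehalep.
  rule 1 (vowel merger): gehalep → gihalip
  rule 2 (unconditioned shift): gihalip → giharip
  ⇒ Andili giharip
Only *gehalep yields all of Ferane gehelef, Andili giharip.

*gehalep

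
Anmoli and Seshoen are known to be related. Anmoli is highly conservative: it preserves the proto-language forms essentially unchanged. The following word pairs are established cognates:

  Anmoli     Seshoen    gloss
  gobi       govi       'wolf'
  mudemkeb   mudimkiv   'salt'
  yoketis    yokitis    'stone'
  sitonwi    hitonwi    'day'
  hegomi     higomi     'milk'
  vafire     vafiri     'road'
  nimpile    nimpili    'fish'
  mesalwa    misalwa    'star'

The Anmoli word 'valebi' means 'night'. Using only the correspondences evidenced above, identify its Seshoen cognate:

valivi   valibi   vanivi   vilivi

valivi

mudemkeb ~ mudimkiv — Anmoli e corresponds to Seshoen i after a consonant, before a labial obstruent.
gobi ~ govi — Anmoli b corresponds to Seshoen v between vowels (before a front vowel).
Applying these to Anmoli 'valebi':
  valebi → valibi   (e→i after a consonant, before a labial obstruent)
  valibi → valivi   (b→v between vowels (before a front vowel))
So the Seshoen cognate is 'valivi'.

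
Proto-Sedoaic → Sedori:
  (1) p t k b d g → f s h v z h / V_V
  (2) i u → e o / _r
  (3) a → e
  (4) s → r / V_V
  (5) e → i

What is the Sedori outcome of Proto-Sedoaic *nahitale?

nihirili

Sedori: start from *nahitale.
  rule 1 (intervocalic lenition): nahitale → nahisale
  rule 2: no change — nahisale
  rule 3 (vowel merger): nahisale → nehisele
  rule 4 (rhotacism): nehisele → nehirele
  rule 5 (vowel merger): nehirele → nihirili
  ⇒ Sedori nihirili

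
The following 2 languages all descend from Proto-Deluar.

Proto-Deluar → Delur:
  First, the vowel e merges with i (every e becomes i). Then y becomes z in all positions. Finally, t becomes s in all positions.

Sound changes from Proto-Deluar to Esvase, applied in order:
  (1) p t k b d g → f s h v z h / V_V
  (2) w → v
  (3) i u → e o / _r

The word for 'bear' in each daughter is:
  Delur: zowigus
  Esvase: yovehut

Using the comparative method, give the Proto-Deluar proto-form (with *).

Position 3: Delur has w, Esvase has v. Delur preserves w here (none of its changes turn any other segment into w), so the proto-segment is *w.
Position 7: Delur has s, Esvase has t. Esvase preserves t here (none of its changes turn any other segment into t), so the proto-segment is *t.
Position 1: Delur has z, Esvase has y. Esvase preserves y here (none of its changes turn any other segment into y), so the proto-segment is *y.
This points to *yowegut. Verify forward in each daughter:
Delur: *yowegut
  yowegut → yowigut   [vowel merger]
  yowigut → zowigut   [unconditioned shift]
  zowigut → zowigus   [unconditioned shift]
  giving Delur zowigus.
Esvase: start from *yowegut.
  rule 1 (intervocalic lenition): yowegut → yowehut
  rule 2 (unconditioned shift): yowehut → yovehut
  rule 3: no change — yovehut
  ⇒ Esvase yovehut
*yowegut is the unique common source.

*yowegut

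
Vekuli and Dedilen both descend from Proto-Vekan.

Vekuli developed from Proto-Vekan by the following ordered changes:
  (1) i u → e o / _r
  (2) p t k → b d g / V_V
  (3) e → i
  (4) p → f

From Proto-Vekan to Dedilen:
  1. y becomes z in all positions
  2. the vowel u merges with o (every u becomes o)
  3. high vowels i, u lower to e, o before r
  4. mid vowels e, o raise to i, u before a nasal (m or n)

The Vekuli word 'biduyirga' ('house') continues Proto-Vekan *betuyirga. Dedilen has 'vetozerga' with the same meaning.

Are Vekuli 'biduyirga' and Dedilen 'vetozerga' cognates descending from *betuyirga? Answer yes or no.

Derive the expected Dedilen reflex of *betuyirga:
Dedilen: *betuyirga
  betuyirga → betuzirga   [unconditioned shift]
  betuzirga → betozirga   [vowel merger]
  betozirga → betozerga   [pre-rhotic lowering]
  betozerga (rule 4 does not apply)
  giving Dedilen betozerga.
The regular Dedilen reflex would be 'betozerga', but the attested form is 'vetozerga'. The correspondence is irregular, so they are not cognates (the Dedilen form has a different source).

no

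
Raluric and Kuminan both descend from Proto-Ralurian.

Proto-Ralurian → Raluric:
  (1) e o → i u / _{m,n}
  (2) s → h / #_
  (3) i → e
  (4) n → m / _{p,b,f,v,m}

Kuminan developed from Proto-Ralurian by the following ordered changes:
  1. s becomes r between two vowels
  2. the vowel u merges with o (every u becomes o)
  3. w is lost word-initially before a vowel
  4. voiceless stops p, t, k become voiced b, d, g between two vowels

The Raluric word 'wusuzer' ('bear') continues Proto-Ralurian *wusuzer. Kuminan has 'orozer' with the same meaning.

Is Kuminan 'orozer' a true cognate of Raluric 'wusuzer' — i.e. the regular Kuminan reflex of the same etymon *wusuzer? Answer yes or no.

Derive the expected Kuminan reflex of *wusuzer:
Kuminan: *wusuzer
  wusuzer → wuruzer   [rhotacism]
  wuruzer → worozer   [vowel merger]
  worozer → orozer   [glide loss]
  orozer (rule 4 does not apply)
  giving Kuminan orozer.
Kuminan 'orozer' matches the regular reflex exactly, so the pair is cognate.

yes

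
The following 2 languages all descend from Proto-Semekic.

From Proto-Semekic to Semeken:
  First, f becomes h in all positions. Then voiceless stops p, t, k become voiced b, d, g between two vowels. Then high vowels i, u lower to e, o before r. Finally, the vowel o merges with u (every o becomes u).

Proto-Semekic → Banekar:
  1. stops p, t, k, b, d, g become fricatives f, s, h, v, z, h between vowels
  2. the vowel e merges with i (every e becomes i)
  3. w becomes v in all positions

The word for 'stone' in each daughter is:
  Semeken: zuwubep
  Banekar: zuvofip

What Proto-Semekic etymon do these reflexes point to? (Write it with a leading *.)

*zuwopep

Position 4: Semeken has u, Banekar has o. Banekar preserves o here (none of its changes turn any other segment into o), so the proto-segment is *o.
Position 3: Semeken has w, Banekar has v. Semeken preserves w here (none of its changes turn any other segment into w), so the proto-segment is *w.
Position 6: Semeken has e, Banekar has i. Taking the neighbouring segments as reconstructed: Semeken e can only go back to *e; Banekar i could go back to *e or *i — the one source consistent with every daughter is *e.
Continuing position by position gives *zuwopep; check it forward:
Semeken: *zuwopep
  zuwopep (rule 1 does not apply)
  zuwopep → zuwobep   [intervocalic voicing]
  zuwobep (rule 3 does not apply)
  zuwobep → zuwubep   [vowel merger]
  giving Semeken zuwubep.
Banekar: start from *zuwopep.
  rule 1 (intervocalic lenition): zuwopep → zuwofep
  rule 2 (vowel merger): zuwofep → zuwofip
  rule 3 (unconditioned shift): zuwofip → zuvofip
  ⇒ Banekar zuvofip
Only *zuwopep yields all of Semeken zuwubep, Banekar zuvofip.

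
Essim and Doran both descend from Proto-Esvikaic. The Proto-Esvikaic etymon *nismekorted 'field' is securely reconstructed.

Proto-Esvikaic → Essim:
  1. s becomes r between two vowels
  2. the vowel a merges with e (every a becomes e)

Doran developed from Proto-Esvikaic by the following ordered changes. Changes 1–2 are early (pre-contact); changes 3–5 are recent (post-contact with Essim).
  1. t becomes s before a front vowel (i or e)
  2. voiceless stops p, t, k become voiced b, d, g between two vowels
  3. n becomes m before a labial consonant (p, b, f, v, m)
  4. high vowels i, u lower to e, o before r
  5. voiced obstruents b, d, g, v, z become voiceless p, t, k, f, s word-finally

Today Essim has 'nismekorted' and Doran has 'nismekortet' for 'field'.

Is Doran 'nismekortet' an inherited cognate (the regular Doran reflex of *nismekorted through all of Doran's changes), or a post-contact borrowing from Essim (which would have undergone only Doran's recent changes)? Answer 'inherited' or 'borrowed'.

borrowed

If inherited, *nismekorted would pass through all of Doran's changes:
Doran: start from *nismekorted.
  rule 1 (palatalisation): nismekorted → nismekorsed
  rule 2 (intervocalic voicing): nismekorsed → nismegorsed
  rule 3: no change — nismegorsed
  rule 4: no change — nismegorsed
  rule 5 (final devoicing): nismegorsed → nismegorset
  ⇒ Doran nismegorset
If borrowed from Essim 'nismekorted' after the early changes, it would undergo only the recent ones:
  rule 3 (nasal place assimilation): no change (nismekorted)
  rule 4 (pre-rhotic lowering): no change (nismekorted)
  rule 5 (final devoicing): nismekorted → nismekortet
  ⇒ as a loan: nismekortet
Doran 'nismekortet' matches the loan outcome 'nismekortet', not the inherited 'nismegorset' — it skipped the early Doran changes, so it was borrowed from Essim.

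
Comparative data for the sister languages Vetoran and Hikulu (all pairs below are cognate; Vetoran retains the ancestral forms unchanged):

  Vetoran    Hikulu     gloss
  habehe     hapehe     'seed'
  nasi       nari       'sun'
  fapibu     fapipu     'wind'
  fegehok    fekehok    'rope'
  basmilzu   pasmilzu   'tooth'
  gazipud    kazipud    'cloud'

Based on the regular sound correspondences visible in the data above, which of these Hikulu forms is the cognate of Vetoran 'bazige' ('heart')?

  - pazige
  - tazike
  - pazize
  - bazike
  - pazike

basmilzu ~ pasmilzu — Vetoran b corresponds to Hikulu p word-initially before a back vowel.
fegehok ~ fekehok — Vetoran g corresponds to Hikulu k between vowels (before a front vowel).
Applying these to Vetoran 'bazige':
  bazige → pazige   (b→p word-initially before a back vowel)
  pazige → pazike   (g→k between vowels (before a front vowel))
So the Hikulu cognate is 'pazike'.

pazike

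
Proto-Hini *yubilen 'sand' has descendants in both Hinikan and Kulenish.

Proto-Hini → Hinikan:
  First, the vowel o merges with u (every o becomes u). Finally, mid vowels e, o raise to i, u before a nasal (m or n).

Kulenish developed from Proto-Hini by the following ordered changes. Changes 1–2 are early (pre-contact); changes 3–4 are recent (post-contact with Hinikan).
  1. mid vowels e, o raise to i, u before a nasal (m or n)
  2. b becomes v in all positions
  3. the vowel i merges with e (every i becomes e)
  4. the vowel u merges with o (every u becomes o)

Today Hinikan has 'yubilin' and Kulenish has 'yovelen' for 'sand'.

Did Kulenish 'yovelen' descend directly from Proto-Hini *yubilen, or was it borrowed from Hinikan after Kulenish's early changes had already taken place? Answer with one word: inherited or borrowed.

inherited

If inherited, *yubilen would pass through all of Kulenish's changes:
Kulenish: *yubilen
  yubilen → yubilin   [pre-nasal raising]
  yubilin → yuvilin   [unconditioned shift]
  yuvilin → yuvelen   [vowel merger]
  yuvelen → yovelen   [vowel merger]
  giving Kulenish yovelen.
If borrowed from Hinikan 'yubilin' after the early changes, it would undergo only the recent ones:
  rule 3 (vowel merger): yubilin → yubelen
  rule 4 (vowel merger): yubelen → yobelen
  ⇒ as a loan: yobelen
Kulenish 'yovelen' matches the inherited outcome exactly, so it is an inherited cognate, not a loan.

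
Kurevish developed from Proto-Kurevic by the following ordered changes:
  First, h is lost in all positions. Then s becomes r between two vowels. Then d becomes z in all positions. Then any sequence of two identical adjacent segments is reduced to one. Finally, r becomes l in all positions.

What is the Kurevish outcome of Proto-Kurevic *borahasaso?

Kurevish: *borahasaso > boraasaso > boraararo > borararo > bolalalo  (by h-loss, rhotacism, degemination, unconditioned shift)

bolalalo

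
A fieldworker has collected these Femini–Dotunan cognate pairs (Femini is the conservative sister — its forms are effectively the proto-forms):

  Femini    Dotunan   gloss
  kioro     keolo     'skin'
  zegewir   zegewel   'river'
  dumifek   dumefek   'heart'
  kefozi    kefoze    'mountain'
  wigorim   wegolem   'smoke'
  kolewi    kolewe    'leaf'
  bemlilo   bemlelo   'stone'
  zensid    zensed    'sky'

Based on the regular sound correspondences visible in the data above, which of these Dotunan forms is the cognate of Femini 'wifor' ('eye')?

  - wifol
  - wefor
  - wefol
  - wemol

wefol

dumifek ~ dumefek — Femini i corresponds to Dotunan e after a consonant, before a labial obstruent.
zegewir ~ zegewel — Femini r corresponds to Dotunan l word-finally.
Applying these to Femini 'wifor':
  wifor → wefor   (i→e after a consonant, before a labial obstruent)
  wefor → wefol   (r→l word-finally)
So the Dotunan cognate is 'wefol'.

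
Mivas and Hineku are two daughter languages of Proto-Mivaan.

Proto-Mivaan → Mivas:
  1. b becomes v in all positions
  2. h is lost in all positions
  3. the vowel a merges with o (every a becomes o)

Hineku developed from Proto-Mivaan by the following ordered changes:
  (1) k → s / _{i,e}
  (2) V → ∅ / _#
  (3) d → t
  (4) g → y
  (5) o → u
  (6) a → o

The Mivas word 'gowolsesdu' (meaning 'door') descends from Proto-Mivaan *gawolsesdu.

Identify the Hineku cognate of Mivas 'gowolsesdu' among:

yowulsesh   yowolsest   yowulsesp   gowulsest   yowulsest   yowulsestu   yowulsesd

Hineku: start from *gawolsesdu.
  rule 1: no change — gawolsesdu
  rule 2 (apocope): gawolsesdu → gawolsesd
  rule 3 (unconditioned shift): gawolsesd → gawolsest
  rule 4 (unconditioned shift): gawolsest → yawolsest
  rule 5 (vowel merger): yawolsest → yawulsest
  rule 6 (vowel merger): yawulsest → yowulsest
  ⇒ Hineku yowulsest
Among the options, 'yowulsest' alone shows every Hineku change applied in order.

yowulsest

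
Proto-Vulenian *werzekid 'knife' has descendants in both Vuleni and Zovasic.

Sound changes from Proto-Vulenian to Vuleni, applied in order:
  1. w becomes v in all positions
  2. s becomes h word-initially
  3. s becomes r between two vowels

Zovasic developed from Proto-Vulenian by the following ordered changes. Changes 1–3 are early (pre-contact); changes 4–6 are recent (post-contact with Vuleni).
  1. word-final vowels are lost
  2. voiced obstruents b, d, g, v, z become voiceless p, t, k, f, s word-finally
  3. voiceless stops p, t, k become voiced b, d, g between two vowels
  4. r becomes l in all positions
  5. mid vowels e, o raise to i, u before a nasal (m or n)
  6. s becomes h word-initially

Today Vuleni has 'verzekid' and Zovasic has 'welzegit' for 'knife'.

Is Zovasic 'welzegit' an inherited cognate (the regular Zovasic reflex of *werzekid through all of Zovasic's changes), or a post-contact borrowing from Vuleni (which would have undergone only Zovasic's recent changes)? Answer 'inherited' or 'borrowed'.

If inherited, *werzekid would pass through all of Zovasic's changes:
Zovasic: *werzekid
  werzekid (rule 1 does not apply)
  werzekid → werzekit   [final devoicing]
  werzekit → werzegit   [intervocalic voicing]
  werzegit → welzegit   [unconditioned shift]
  welzegit (rule 5 does not apply)
  welzegit (rule 6 does not apply)
  giving Zovasic welzegit.
If borrowed from Vuleni 'verzekid' after the early changes, it would undergo only the recent ones:
  rule 4 (unconditioned shift): verzekid → velzekid
  rule 5 (pre-nasal raising): no change (velzekid)
  rule 6 (debuccalisation): no change (velzekid)
  ⇒ as a loan: velzekid
Zovasic 'welzegit' matches the inherited outcome exactly, so it is an inherited cognate, not a loan.

inherited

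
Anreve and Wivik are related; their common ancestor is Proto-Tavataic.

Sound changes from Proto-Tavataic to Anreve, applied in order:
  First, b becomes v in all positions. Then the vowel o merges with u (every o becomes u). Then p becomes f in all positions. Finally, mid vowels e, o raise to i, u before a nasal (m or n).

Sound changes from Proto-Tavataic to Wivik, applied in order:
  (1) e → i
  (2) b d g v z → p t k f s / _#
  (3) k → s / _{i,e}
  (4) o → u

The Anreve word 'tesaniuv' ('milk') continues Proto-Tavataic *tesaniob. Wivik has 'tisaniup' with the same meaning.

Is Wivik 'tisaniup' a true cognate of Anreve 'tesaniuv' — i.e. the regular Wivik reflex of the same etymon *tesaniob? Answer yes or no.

Derive the expected Wivik reflex of *tesaniob:
Wivik: start from *tesaniob.
  rule 1 (vowel merger): tesaniob → tisaniob
  rule 2 (final devoicing): tisaniob → tisaniop
  rule 3: no change — tisaniop
  rule 4 (vowel merger): tisaniop → tisaniup
  ⇒ Wivik tisaniup
Wivik 'tisaniup' matches the regular reflex exactly, so the pair is cognate.

yes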